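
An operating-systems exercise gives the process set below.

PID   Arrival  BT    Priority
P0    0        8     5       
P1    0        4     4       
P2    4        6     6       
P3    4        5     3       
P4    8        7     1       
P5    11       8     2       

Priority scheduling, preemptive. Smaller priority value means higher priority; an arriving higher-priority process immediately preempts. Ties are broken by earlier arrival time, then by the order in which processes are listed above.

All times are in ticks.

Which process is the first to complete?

P1

Gantt: | P1 0-4 | P3 4-8 | P4 8-15 | P5 15-23 | P3 23-24 | P0 24-32 | P2 32-38 |
Completion: P0=32  P1=4  P2=38  P3=24  P4=15  P5=23
Finish order: P1 → P4 → P5 → P3 → P0 → P2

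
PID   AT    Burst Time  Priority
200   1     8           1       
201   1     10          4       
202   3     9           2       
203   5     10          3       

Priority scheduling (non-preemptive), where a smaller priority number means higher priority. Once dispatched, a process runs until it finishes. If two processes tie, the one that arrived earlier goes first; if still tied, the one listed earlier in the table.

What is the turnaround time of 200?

8

Gantt: | idle 0-1 | 200 1-9 | 202 9-18 | 203 18-28 | 201 28-38 |
Completion: 200=9  201=38  202=18  203=28
Turnaround (C−A): 200=8  201=37  202=15  203=23
Turnaround(200) = completion − arrival = 9 − 1 = 8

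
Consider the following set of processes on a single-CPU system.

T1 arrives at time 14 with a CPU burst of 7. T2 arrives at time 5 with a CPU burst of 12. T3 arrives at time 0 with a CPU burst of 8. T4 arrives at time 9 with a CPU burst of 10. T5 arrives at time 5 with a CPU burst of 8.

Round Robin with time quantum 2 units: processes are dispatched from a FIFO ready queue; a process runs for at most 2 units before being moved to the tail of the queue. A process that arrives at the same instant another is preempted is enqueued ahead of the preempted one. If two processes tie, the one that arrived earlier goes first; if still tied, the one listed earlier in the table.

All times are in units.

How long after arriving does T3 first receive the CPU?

0

Gantt: | T3 0-6 | T2 6-8 | T5 8-10 | T3 10-12 | T2 12-14 | T4 14-16 | T5 16-18 | T1 18-20 | T2 20-22 | T4 22-24 | T5 24-26 | T1 26-28 | T2 28-30 | T4 30-32 | T5 32-34 | T1 34-36 | T2 36-38 | T4 38-40 | T1 40-41 | T2 41-43 | T4 43-45 |
Completion: T1=41  T2=43  T3=12  T4=45  T5=34
Turnaround (C−A): T1=27  T2=38  T3=12  T4=36  T5=29
Response(T3) = first start − arrival = 0 − 0 = 0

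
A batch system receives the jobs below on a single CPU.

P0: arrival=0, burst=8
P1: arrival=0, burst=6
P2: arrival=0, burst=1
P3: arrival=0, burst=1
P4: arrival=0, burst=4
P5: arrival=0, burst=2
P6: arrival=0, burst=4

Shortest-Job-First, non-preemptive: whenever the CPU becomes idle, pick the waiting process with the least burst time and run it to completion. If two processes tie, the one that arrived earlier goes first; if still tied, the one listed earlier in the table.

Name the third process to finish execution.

Gantt: | P2 0-1 | P3 1-2 | P5 2-4 | P4 4-8 | P6 8-12 | P1 12-18 | P0 18-26 |
Completion: P0=26  P1=18  P2=1  P3=2  P4=8  P5=4  P6=12
Finish order: P2 → P3 → P5 → P4 → P6 → P1 → P0

P5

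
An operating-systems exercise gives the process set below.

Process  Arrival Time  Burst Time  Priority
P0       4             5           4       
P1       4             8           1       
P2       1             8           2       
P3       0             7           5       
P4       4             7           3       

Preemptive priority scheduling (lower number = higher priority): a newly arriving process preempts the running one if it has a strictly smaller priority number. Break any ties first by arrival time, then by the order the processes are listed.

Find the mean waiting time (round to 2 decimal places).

13.80

Timeline: | P3 0-1 | P2 1-4 | P1 4-12 | P2 12-17 | P4 17-24 | P0 24-29 | P3 29-35 |
Completion: P0=29  P1=12  P2=17  P3=35  P4=24
Turnaround (C−A): P0=25  P1=8  P2=16  P3=35  P4=20
Waiting times: P0=20, P1=0, P2=8, P3=28, P4=13
Average waiting = (20+0+8+28+13) / 5 = 69/5 = 13.80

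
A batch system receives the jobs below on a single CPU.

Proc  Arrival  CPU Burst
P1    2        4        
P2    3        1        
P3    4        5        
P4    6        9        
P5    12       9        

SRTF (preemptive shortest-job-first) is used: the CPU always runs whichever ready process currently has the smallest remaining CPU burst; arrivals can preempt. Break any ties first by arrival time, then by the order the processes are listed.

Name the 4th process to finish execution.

Timeline: | idle 0-2 | P1 2-3 | P2 3-4 | P1 4-7 | P3 7-12 | P4 12-21 | P5 21-30 |
Completion: P1=7  P2=4  P3=12  P4=21  P5=30
Finish order: P2 → P1 → P3 → P4 → P5

P4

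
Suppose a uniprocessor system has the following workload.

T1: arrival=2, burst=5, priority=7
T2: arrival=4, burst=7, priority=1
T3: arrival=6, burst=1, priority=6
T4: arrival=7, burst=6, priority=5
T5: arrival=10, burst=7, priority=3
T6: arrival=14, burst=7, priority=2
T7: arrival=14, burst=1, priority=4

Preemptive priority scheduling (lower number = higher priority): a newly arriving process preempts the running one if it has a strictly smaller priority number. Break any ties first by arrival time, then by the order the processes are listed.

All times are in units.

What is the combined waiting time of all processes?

Gantt: | idle 0-2 | T1 2-4 | T2 4-11 | T5 11-14 | T6 14-21 | T5 21-25 | T7 25-26 | T4 26-32 | T3 32-33 | T1 33-36 |
Completion: T1=36  T2=11  T3=33  T4=32  T5=25  T6=21  T7=26
Turnaround (C−A): T1=34  T2=7  T3=27  T4=25  T5=15  T6=7  T7=12
Waiting = turnaround − burst: T1=29, T2=0, T3=26, T4=19, T5=8, T6=0, T7=11
Total waiting = 29 + 0 + 26 + 19 + 8 + 0 + 11 = 93

93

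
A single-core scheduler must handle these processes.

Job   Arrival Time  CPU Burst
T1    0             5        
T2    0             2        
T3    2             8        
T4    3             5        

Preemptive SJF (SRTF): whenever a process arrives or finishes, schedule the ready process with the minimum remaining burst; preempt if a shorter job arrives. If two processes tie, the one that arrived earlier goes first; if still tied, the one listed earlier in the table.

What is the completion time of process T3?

20

Timeline: | T2 0-2 | T1 2-7 | T4 7-12 | T3 12-20 |
Completion: T1=7  T2=2  T3=20  T4=12
Turnaround (C−A): T1=7  T2=2  T3=18  T4=9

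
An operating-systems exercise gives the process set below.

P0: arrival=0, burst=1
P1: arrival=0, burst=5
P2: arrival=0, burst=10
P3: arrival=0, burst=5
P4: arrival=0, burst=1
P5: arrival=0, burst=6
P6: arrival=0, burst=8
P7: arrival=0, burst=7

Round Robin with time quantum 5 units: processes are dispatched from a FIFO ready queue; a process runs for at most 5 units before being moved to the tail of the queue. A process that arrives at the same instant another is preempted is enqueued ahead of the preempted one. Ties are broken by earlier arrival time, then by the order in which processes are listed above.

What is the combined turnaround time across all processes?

199

Gantt: | P0 0-1 | P1 1-6 | P2 6-11 | P3 11-16 | P4 16-17 | P5 17-22 | P6 22-27 | P7 27-32 | P2 32-37 | P5 37-38 | P6 38-41 | P7 41-43 |
Completion: P0=1  P1=6  P2=37  P3=16  P4=17  P5=38  P6=41  P7=43
Turnaround (C−A): P0=1  P1=6  P2=37  P3=16  P4=17  P5=38  P6=41  P7=43
Turnaround = completion − arrival: P0=1, P1=6, P2=37, P3=16, P4=17, P5=38, P6=41, P7=43
Total turnaround = 1 + 6 + 37 + 16 + 17 + 38 + 41 + 43 = 199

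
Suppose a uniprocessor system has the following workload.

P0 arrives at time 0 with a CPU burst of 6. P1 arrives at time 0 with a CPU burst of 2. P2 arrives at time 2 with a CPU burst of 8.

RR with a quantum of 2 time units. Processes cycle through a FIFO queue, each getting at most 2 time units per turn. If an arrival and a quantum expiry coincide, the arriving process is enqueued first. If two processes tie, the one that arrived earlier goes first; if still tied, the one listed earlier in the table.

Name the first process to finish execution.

P1

Timeline: | P0 0-2 | P1 2-4 | P2 4-6 | P0 6-8 | P2 8-10 | P0 10-12 | P2 12-16 |
Completion: P0=12  P1=4  P2=16
Finish order: P1 → P0 → P2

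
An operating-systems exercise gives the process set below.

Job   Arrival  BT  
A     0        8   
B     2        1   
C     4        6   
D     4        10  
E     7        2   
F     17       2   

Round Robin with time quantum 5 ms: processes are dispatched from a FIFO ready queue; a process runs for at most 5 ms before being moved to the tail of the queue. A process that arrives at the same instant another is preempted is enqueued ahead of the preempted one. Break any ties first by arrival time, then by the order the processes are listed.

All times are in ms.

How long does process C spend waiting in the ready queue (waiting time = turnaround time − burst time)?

12

Schedule: | A 0-5 | B 5-6 | C 6-11 | D 11-16 | A 16-19 | E 19-21 | C 21-22 | D 22-27 | F 27-29 |
Completion: A=19  B=6  C=22  D=27  E=21  F=29
Turnaround (C−A): A=19  B=4  C=18  D=23  E=14  F=12
Waiting(C) = turnaround − burst = 18 − 6 = 12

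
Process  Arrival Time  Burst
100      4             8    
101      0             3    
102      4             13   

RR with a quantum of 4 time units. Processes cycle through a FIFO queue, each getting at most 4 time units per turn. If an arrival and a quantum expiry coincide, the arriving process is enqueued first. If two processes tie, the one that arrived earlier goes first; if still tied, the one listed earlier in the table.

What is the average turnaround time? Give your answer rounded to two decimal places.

Timeline: | 101 0-3 | idle 3-4 | 100 4-8 | 102 8-12 | 100 12-16 | 102 16-25 |
Completion: 100=16  101=3  102=25
Turnaround (C−A): 100=12  101=3  102=21
Turnaround times: 100=12, 101=3, 102=21
Average turnaround = (12+3+21) / 3 = 36/3 = 12.00

12.00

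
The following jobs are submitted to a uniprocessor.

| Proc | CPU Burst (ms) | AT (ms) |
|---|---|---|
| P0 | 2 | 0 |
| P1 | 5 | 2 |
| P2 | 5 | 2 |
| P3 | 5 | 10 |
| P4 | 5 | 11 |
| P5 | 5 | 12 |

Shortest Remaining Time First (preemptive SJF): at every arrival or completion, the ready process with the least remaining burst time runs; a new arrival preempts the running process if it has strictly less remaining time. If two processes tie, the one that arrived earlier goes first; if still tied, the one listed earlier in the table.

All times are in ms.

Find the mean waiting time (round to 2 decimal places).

3.83

Schedule: | P0 0-2 | P1 2-7 | P2 7-12 | P3 12-17 | P4 17-22 | P5 22-27 |
Completion: P0=2  P1=7  P2=12  P3=17  P4=22  P5=27
Waiting times: P0=0, P1=0, P2=5, P3=2, P4=6, P5=10
Average waiting = (0+0+5+2+6+10) / 6 = 23/6 = 3.83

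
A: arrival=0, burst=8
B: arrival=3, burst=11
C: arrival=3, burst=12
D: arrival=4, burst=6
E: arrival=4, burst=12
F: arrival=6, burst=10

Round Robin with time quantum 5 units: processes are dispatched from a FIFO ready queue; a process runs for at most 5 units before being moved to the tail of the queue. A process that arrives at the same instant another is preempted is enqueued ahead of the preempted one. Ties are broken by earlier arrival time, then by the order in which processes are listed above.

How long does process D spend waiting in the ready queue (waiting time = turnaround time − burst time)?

34

Gantt: | A 0-5 | B 5-10 | C 10-15 | D 15-20 | E 20-25 | A 25-28 | F 28-33 | B 33-38 | C 38-43 | D 43-44 | E 44-49 | F 49-54 | B 54-55 | C 55-57 | E 57-59 |
Completion: A=28  B=55  C=57  D=44  E=59  F=54
Waiting(D) = turnaround − burst = 40 − 6 = 34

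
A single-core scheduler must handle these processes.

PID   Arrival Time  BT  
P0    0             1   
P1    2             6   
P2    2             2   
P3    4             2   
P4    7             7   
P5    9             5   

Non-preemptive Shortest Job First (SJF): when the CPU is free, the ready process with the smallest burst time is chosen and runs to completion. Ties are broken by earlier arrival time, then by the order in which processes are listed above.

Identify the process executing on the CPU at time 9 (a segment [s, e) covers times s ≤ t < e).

Gantt: | P0 0-1 | idle 1-2 | P2 2-4 | P3 4-6 | P1 6-12 | P5 12-17 | P4 17-24 |
Completion: P0=1  P1=12  P2=4  P3=6  P4=24  P5=17

P1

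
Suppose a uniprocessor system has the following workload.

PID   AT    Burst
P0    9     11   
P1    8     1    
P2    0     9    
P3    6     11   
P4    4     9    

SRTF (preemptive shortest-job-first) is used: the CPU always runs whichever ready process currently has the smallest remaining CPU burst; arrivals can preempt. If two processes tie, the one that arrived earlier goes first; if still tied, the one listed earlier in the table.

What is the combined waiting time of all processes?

Timeline: | P2 0-9 | P1 9-10 | P4 10-19 | P3 19-30 | P0 30-41 |
Completion: P0=41  P1=10  P2=9  P3=30  P4=19
Turnaround (C−A): P0=32  P1=2  P2=9  P3=24  P4=15
Waiting = turnaround − burst: P0=21, P1=1, P2=0, P3=13, P4=6
Total waiting = 21 + 1 + 0 + 13 + 6 = 41

41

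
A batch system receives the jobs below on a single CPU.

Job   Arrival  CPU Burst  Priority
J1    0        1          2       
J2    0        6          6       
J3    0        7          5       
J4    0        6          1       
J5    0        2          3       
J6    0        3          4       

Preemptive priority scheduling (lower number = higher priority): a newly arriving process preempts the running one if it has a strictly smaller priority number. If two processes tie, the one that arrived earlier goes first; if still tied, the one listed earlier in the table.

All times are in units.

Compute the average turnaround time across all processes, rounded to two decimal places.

13.00

Timeline: | J4 0-6 | J1 6-7 | J5 7-9 | J6 9-12 | J3 12-19 | J2 19-25 |
Completion: J1=7  J2=25  J3=19  J4=6  J5=9  J6=12
Turnaround (C−A): J1=7  J2=25  J3=19  J4=6  J5=9  J6=12
Turnaround times: J1=7, J2=25, J3=19, J4=6, J5=9, J6=12
Average turnaround = (7+25+19+6+9+12) / 6 = 78/6 = 13.00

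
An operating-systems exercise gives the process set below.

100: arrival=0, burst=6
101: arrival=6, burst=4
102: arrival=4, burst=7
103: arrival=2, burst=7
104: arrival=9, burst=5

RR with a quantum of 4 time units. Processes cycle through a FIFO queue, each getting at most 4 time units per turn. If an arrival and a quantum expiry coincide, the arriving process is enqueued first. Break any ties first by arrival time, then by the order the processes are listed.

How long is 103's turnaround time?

Gantt: | 100 0-4 | 103 4-8 | 102 8-12 | 100 12-14 | 101 14-18 | 103 18-21 | 104 21-25 | 102 25-28 | 104 28-29 |
Completion: 100=14  101=18  102=28  103=21  104=29
Turnaround(103) = completion − arrival = 21 − 2 = 19

19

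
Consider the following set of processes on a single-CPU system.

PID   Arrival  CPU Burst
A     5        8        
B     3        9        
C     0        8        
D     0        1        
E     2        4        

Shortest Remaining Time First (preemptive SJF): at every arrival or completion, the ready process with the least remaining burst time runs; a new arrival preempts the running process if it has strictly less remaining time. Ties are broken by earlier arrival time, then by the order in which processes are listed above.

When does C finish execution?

Timeline: | D 0-1 | C 1-2 | E 2-6 | C 6-13 | A 13-21 | B 21-30 |
Completion: A=21  B=30  C=13  D=1  E=6
Turnaround (C−A): A=16  B=27  C=13  D=1  E=4

13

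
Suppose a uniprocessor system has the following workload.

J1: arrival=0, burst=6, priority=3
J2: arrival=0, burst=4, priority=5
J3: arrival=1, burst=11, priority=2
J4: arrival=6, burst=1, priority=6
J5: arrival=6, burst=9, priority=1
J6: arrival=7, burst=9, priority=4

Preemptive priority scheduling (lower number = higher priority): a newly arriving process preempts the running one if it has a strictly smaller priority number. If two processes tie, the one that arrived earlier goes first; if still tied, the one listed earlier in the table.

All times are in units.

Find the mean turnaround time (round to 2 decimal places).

Timeline: | J1 0-1 | J3 1-6 | J5 6-15 | J3 15-21 | J1 21-26 | J6 26-35 | J2 35-39 | J4 39-40 |
Completion: J1=26  J2=39  J3=21  J4=40  J5=15  J6=35
Turnaround (C−A): J1=26  J2=39  J3=20  J4=34  J5=9  J6=28
Turnaround times: J1=26, J2=39, J3=20, J4=34, J5=9, J6=28
Average turnaround = (26+39+20+34+9+28) / 6 = 156/6 = 26.00

26.00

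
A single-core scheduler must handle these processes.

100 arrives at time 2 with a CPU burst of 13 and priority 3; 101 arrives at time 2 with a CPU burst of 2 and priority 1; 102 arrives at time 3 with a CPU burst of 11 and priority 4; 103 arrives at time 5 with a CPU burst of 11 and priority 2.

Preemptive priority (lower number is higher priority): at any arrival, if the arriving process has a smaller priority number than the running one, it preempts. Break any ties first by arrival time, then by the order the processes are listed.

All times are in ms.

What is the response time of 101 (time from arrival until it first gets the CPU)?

Timeline: | idle 0-2 | 101 2-4 | 100 4-5 | 103 5-16 | 100 16-28 | 102 28-39 |
Completion: 100=28  101=4  102=39  103=16
Turnaround (C−A): 100=26  101=2  102=36  103=11
Response(101) = first start − arrival = 2 − 2 = 0

0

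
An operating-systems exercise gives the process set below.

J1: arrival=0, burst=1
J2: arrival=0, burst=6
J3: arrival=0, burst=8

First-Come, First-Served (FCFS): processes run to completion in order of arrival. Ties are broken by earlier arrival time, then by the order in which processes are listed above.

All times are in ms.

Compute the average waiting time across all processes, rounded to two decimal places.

2.67

Schedule: | J1 0-1 | J2 1-7 | J3 7-15 |
Completion: J1=1  J2=7  J3=15
Waiting times: J1=0, J2=1, J3=7
Average waiting = (0+1+7) / 3 = 8/3 = 2.67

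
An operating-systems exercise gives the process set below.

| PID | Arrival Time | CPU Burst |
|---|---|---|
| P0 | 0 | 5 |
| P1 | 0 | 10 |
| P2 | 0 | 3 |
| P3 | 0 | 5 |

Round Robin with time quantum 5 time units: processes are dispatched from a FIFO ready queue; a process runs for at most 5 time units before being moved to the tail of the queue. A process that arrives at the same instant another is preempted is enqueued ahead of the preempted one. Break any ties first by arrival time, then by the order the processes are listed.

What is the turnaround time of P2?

Timeline: | P0 0-5 | P1 5-10 | P2 10-13 | P3 13-18 | P1 18-23 |
Completion: P0=5  P1=23  P2=13  P3=18
Turnaround(P2) = completion − arrival = 13 − 0 = 13

13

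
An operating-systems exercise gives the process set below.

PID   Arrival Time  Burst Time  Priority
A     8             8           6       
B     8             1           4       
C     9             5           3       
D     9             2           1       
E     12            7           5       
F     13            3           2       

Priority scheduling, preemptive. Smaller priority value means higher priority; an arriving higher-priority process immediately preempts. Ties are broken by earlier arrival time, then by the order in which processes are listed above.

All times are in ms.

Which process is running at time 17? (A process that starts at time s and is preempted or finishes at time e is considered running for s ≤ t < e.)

Schedule: | idle 0-8 | B 8-9 | D 9-11 | C 11-13 | F 13-16 | C 16-19 | E 19-26 | A 26-34 |
Completion: A=34  B=9  C=19  D=11  E=26  F=16
Turnaround (C−A): A=26  B=1  C=10  D=2  E=14  F=3

C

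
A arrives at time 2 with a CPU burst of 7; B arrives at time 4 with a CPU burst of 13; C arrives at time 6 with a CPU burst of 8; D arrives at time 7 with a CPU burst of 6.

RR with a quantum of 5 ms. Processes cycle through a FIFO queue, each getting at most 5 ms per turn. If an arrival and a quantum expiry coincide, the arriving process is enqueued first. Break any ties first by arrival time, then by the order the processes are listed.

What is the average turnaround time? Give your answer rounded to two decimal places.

26.50

Schedule: | idle 0-2 | A 2-7 | B 7-12 | C 12-17 | D 17-22 | A 22-24 | B 24-29 | C 29-32 | D 32-33 | B 33-36 |
Completion: A=24  B=36  C=32  D=33
Turnaround (C−A): A=22  B=32  C=26  D=26
Turnaround times: A=22, B=32, C=26, D=26
Average turnaround = (22+32+26+26) / 4 = 106/4 = 26.50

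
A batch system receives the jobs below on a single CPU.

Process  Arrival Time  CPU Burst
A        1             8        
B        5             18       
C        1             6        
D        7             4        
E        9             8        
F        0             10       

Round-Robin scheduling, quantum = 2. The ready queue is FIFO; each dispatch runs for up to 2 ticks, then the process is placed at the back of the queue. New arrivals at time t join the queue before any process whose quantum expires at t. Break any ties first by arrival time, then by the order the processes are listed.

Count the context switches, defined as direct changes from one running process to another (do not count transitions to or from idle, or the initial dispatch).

Gantt: | F 0-2 | A 2-4 | C 4-6 | F 6-8 | A 8-10 | B 10-12 | C 12-14 | D 14-16 | F 16-18 | E 18-20 | A 20-22 | B 22-24 | C 24-26 | D 26-28 | F 28-30 | E 30-32 | A 32-34 | B 34-36 | F 36-38 | E 38-40 | B 40-42 | E 42-44 | B 44-54 |
Completion: A=34  B=54  C=26  D=28  E=44  F=38

22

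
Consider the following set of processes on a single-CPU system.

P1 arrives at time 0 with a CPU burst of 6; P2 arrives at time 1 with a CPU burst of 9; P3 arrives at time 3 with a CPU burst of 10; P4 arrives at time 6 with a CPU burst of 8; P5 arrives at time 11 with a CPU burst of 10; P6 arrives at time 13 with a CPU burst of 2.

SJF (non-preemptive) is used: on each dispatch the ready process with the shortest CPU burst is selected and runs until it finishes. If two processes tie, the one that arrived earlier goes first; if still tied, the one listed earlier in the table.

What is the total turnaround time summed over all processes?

107

Schedule: | P1 0-6 | P4 6-14 | P6 14-16 | P2 16-25 | P3 25-35 | P5 35-45 |
Completion: P1=6  P2=25  P3=35  P4=14  P5=45  P6=16
Turnaround (C−A): P1=6  P2=24  P3=32  P4=8  P5=34  P6=3
Turnaround = completion − arrival: P1=6, P2=24, P3=32, P4=8, P5=34, P6=3
Total turnaround = 6 + 24 + 32 + 8 + 34 + 3 = 107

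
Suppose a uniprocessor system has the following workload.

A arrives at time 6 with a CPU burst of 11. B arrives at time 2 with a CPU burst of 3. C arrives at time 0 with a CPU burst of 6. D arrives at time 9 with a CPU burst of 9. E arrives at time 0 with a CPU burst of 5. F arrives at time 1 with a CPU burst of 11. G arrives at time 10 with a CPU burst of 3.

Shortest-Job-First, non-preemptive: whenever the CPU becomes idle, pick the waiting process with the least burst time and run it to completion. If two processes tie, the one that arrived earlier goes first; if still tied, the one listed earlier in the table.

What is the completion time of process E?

Timeline: | E 0-5 | B 5-8 | C 8-14 | G 14-17 | D 17-26 | F 26-37 | A 37-48 |
Completion: A=48  B=8  C=14  D=26  E=5  F=37  G=17

5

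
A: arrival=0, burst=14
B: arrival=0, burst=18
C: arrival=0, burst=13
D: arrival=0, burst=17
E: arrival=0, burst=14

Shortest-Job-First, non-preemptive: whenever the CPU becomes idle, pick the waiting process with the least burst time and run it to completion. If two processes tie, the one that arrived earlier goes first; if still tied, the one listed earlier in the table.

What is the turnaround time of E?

41

Gantt: | C 0-13 | A 13-27 | E 27-41 | D 41-58 | B 58-76 |
Completion: A=27  B=76  C=13  D=58  E=41
Turnaround(E) = completion − arrival = 41 − 0 = 41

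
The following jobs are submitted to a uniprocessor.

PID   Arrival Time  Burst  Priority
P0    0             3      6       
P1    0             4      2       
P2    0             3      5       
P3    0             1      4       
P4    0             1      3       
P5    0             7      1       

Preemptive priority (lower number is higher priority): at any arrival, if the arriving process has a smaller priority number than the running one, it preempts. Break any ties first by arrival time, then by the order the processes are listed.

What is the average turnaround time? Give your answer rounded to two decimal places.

Timeline: | P5 0-7 | P1 7-11 | P4 11-12 | P3 12-13 | P2 13-16 | P0 16-19 |
Completion: P0=19  P1=11  P2=16  P3=13  P4=12  P5=7
Turnaround (C−A): P0=19  P1=11  P2=16  P3=13  P4=12  P5=7
Turnaround times: P0=19, P1=11, P2=16, P3=13, P4=12, P5=7
Average turnaround = (19+11+16+13+12+7) / 6 = 78/6 = 13.00

13.00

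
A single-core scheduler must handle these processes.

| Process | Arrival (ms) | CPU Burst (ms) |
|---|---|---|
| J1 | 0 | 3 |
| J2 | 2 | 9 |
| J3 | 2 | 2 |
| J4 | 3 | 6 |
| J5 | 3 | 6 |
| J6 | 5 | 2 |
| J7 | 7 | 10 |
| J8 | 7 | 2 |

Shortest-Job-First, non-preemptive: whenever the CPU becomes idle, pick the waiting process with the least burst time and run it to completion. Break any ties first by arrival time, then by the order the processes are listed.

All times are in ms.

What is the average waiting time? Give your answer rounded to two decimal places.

Timeline: | J1 0-3 | J3 3-5 | J6 5-7 | J8 7-9 | J4 9-15 | J5 15-21 | J2 21-30 | J7 30-40 |
Completion: J1=3  J2=30  J3=5  J4=15  J5=21  J6=7  J7=40  J8=9
Turnaround (C−A): J1=3  J2=28  J3=3  J4=12  J5=18  J6=2  J7=33  J8=2
Waiting times: J1=0, J2=19, J3=1, J4=6, J5=12, J6=0, J7=23, J8=0
Average waiting = (0+19+1+6+12+0+23+0) / 8 = 61/8 = 7.63

7.63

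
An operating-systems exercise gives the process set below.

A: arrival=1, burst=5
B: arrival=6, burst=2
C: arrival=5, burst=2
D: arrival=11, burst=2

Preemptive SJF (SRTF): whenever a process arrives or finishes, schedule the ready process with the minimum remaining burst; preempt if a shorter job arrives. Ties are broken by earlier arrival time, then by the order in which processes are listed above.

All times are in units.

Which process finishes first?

Schedule: | idle 0-1 | A 1-6 | C 6-8 | B 8-10 | idle 10-11 | D 11-13 |
Completion: A=6  B=10  C=8  D=13
Turnaround (C−A): A=5  B=4  C=3  D=2
Finish order: A → C → B → D

A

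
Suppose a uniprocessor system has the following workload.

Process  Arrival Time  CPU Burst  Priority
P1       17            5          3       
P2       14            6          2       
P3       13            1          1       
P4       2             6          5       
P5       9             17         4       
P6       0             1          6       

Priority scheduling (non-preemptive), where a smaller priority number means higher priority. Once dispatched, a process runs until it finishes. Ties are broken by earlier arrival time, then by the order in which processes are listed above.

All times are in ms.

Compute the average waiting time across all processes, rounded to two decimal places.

Timeline: | P6 0-1 | idle 1-2 | P4 2-8 | idle 8-9 | P5 9-26 | P3 26-27 | P2 27-33 | P1 33-38 |
Completion: P1=38  P2=33  P3=27  P4=8  P5=26  P6=1
Waiting times: P1=16, P2=13, P3=13, P4=0, P5=0, P6=0
Average waiting = (16+13+13+0+0+0) / 6 = 42/6 = 7.00

7.00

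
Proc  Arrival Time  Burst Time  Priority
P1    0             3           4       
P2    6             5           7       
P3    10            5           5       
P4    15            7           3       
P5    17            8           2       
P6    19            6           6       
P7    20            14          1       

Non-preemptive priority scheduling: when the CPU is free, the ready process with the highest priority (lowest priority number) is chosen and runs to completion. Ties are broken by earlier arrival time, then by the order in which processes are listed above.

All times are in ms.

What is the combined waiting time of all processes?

51

Gantt: | P1 0-3 | idle 3-6 | P2 6-11 | P3 11-16 | P4 16-23 | P7 23-37 | P5 37-45 | P6 45-51 |
Completion: P1=3  P2=11  P3=16  P4=23  P5=45  P6=51  P7=37
Waiting = turnaround − burst: P1=0, P2=0, P3=1, P4=1, P5=20, P6=26, P7=3
Total waiting = 0 + 0 + 1 + 1 + 20 + 26 + 3 = 51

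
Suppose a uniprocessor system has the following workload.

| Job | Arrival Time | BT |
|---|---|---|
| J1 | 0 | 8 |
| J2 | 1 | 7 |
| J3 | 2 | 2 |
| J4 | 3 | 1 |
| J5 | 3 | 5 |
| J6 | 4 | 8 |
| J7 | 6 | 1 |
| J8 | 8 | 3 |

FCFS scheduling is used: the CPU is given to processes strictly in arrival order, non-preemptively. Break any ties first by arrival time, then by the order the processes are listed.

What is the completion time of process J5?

Schedule: | J1 0-8 | J2 8-15 | J3 15-17 | J4 17-18 | J5 18-23 | J6 23-31 | J7 31-32 | J8 32-35 |
Completion: J1=8  J2=15  J3=17  J4=18  J5=23  J6=31  J7=32  J8=35
Turnaround (C−A): J1=8  J2=14  J3=15  J4=15  J5=20  J6=27  J7=26  J8=27

23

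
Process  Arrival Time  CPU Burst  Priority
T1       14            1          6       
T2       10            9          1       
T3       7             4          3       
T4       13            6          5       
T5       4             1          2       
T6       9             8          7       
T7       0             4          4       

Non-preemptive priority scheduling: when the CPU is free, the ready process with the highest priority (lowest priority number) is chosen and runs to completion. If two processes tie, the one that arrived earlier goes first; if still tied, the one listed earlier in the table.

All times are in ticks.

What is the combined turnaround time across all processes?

Schedule: | T7 0-4 | T5 4-5 | idle 5-7 | T3 7-11 | T2 11-20 | T4 20-26 | T1 26-27 | T6 27-35 |
Completion: T1=27  T2=20  T3=11  T4=26  T5=5  T6=35  T7=4
Turnaround (C−A): T1=13  T2=10  T3=4  T4=13  T5=1  T6=26  T7=4
Turnaround = completion − arrival: T1=13, T2=10, T3=4, T4=13, T5=1, T6=26, T7=4
Total turnaround = 13 + 10 + 4 + 13 + 1 + 26 + 4 = 71

71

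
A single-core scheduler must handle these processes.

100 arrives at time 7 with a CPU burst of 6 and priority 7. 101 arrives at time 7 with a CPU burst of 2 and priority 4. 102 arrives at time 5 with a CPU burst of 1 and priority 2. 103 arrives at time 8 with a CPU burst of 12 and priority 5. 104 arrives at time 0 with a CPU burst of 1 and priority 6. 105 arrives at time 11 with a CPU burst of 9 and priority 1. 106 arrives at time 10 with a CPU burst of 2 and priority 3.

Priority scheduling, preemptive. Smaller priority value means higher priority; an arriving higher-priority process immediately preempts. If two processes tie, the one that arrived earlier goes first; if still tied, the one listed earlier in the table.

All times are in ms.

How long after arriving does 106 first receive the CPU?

Timeline: | 104 0-1 | idle 1-5 | 102 5-6 | idle 6-7 | 101 7-9 | 103 9-10 | 106 10-11 | 105 11-20 | 106 20-21 | 103 21-32 | 100 32-38 |
Completion: 100=38  101=9  102=6  103=32  104=1  105=20  106=21
Turnaround (C−A): 100=31  101=2  102=1  103=24  104=1  105=9  106=11
Response(106) = first start − arrival = 10 − 10 = 0

0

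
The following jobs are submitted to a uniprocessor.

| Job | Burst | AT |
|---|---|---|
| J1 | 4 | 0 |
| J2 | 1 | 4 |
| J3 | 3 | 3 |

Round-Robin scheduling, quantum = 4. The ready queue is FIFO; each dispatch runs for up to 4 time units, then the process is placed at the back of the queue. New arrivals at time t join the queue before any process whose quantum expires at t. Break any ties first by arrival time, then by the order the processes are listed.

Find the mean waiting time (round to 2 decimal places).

Timeline: | J1 0-4 | J3 4-7 | J2 7-8 |
Completion: J1=4  J2=8  J3=7
Turnaround (C−A): J1=4  J2=4  J3=4
Waiting times: J1=0, J2=3, J3=1
Average waiting = (0+3+1) / 3 = 4/3 = 1.33

1.33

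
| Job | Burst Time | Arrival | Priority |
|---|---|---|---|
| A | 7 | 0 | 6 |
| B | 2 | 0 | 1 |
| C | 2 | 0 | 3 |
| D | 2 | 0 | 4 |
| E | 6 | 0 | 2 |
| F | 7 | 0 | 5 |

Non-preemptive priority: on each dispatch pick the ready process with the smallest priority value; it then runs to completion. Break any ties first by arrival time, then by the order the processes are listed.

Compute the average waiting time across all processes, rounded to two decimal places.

Gantt: | B 0-2 | E 2-8 | C 8-10 | D 10-12 | F 12-19 | A 19-26 |
Completion: A=26  B=2  C=10  D=12  E=8  F=19
Turnaround (C−A): A=26  B=2  C=10  D=12  E=8  F=19
Waiting times: A=19, B=0, C=8, D=10, E=2, F=12
Average waiting = (19+0+8+10+2+12) / 6 = 51/6 = 8.50

8.50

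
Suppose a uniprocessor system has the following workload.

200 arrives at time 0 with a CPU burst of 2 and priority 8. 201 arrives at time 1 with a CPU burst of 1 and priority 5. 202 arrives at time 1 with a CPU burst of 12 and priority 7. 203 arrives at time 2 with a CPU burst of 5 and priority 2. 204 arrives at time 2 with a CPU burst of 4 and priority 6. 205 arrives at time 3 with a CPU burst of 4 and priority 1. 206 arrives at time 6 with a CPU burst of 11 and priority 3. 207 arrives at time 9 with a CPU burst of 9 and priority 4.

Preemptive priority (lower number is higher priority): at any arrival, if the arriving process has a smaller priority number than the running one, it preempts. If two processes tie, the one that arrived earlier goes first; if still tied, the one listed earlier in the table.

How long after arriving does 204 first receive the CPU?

29

Gantt: | 200 0-1 | 201 1-2 | 203 2-3 | 205 3-7 | 203 7-11 | 206 11-22 | 207 22-31 | 204 31-35 | 202 35-47 | 200 47-48 |
Completion: 200=48  201=2  202=47  203=11  204=35  205=7  206=22  207=31
Turnaround (C−A): 200=48  201=1  202=46  203=9  204=33  205=4  206=16  207=22
Response(204) = first start − arrival = 31 − 2 = 29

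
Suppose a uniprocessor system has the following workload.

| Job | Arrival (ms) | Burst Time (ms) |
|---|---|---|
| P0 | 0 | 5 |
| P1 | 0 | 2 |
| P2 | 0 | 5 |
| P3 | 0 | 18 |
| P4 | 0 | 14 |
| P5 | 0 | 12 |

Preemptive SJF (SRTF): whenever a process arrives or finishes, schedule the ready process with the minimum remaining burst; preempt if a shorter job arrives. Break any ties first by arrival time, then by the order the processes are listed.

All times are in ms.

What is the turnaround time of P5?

Timeline: | P1 0-2 | P0 2-7 | P2 7-12 | P5 12-24 | P4 24-38 | P3 38-56 |
Completion: P0=7  P1=2  P2=12  P3=56  P4=38  P5=24
Turnaround(P5) = completion − arrival = 24 − 0 = 24

24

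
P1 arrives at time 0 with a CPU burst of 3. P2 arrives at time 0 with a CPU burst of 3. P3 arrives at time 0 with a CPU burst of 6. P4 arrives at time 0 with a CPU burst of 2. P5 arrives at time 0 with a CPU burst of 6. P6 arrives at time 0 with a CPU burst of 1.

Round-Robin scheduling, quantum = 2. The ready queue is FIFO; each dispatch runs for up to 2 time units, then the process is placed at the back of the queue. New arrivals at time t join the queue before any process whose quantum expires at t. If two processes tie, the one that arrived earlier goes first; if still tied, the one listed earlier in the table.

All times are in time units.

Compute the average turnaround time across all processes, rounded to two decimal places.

14.00

Schedule: | P1 0-2 | P2 2-4 | P3 4-6 | P4 6-8 | P5 8-10 | P6 10-11 | P1 11-12 | P2 12-13 | P3 13-15 | P5 15-17 | P3 17-19 | P5 19-21 |
Completion: P1=12  P2=13  P3=19  P4=8  P5=21  P6=11
Turnaround times: P1=12, P2=13, P3=19, P4=8, P5=21, P6=11
Average turnaround = (12+13+19+8+21+11) / 6 = 84/6 = 14.00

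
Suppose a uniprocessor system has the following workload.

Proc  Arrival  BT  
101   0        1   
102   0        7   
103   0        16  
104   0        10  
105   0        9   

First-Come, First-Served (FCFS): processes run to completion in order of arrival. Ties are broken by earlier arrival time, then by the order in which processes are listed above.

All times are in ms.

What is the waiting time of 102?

Schedule: | 101 0-1 | 102 1-8 | 103 8-24 | 104 24-34 | 105 34-43 |
Completion: 101=1  102=8  103=24  104=34  105=43
Turnaround (C−A): 101=1  102=8  103=24  104=34  105=43
Waiting(102) = turnaround − burst = 8 − 7 = 1

1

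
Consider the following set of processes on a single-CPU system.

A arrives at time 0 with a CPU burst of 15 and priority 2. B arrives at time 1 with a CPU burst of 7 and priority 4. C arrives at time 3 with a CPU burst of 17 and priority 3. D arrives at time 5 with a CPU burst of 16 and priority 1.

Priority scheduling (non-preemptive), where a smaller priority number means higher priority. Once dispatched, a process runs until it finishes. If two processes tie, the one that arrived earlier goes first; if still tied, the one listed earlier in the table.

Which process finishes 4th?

Schedule: | A 0-15 | D 15-31 | C 31-48 | B 48-55 |
Completion: A=15  B=55  C=48  D=31
Turnaround (C−A): A=15  B=54  C=45  D=26
Finish order: A → D → C → B

B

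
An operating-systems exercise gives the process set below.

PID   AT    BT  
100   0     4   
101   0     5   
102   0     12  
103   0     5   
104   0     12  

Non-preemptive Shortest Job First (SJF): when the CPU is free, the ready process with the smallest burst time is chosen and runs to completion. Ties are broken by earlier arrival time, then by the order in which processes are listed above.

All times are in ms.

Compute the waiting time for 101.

Timeline: | 100 0-4 | 101 4-9 | 103 9-14 | 102 14-26 | 104 26-38 |
Completion: 100=4  101=9  102=26  103=14  104=38
Turnaround (C−A): 100=4  101=9  102=26  103=14  104=38
Waiting(101) = turnaround − burst = 9 − 5 = 4

4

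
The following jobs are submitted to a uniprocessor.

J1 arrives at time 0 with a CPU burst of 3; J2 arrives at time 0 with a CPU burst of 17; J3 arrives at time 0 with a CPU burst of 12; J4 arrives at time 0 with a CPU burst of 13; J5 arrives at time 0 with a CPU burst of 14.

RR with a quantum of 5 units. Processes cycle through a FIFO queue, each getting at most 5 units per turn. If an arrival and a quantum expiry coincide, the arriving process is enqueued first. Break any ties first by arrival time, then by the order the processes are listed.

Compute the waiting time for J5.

Gantt: | J1 0-3 | J2 3-8 | J3 8-13 | J4 13-18 | J5 18-23 | J2 23-28 | J3 28-33 | J4 33-38 | J5 38-43 | J2 43-48 | J3 48-50 | J4 50-53 | J5 53-57 | J2 57-59 |
Completion: J1=3  J2=59  J3=50  J4=53  J5=57
Turnaround (C−A): J1=3  J2=59  J3=50  J4=53  J5=57
Waiting(J5) = turnaround − burst = 57 − 14 = 43

43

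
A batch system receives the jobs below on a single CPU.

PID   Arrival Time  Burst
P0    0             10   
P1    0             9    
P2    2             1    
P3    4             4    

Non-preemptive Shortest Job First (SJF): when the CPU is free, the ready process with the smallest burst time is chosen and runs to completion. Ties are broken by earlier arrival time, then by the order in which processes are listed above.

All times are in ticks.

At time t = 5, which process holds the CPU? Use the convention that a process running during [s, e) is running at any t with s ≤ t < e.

Schedule: | P1 0-9 | P2 9-10 | P3 10-14 | P0 14-24 |
Completion: P0=24  P1=9  P2=10  P3=14
Turnaround (C−A): P0=24  P1=9  P2=8  P3=10

P1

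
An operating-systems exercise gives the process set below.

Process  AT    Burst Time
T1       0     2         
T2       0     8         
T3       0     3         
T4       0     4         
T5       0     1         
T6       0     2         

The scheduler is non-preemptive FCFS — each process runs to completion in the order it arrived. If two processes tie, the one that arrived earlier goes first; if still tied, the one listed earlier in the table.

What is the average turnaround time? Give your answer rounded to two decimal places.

Timeline: | T1 0-2 | T2 2-10 | T3 10-13 | T4 13-17 | T5 17-18 | T6 18-20 |
Completion: T1=2  T2=10  T3=13  T4=17  T5=18  T6=20
Turnaround times: T1=2, T2=10, T3=13, T4=17, T5=18, T6=20
Average turnaround = (2+10+13+17+18+20) / 6 = 80/6 = 13.33

13.33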